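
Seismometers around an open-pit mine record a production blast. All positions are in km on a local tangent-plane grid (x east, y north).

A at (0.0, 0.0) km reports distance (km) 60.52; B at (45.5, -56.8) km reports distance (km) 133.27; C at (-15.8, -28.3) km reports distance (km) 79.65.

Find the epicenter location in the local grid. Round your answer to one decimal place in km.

(-35.8, 48.8)

Circle about each station: x² + y² = 60.52²; (x − 45.5)² + (y + 56.8)² = 133.27²; (x + 15.8)² + (y + 28.3)² = 79.65².
Subtracting pairs of circle equations eliminates x²+y² and gives linear equations (the radical axes):
91.0 x − 113.6 y = -8801.73
-31.6 x − 56.6 y = -1630.92
Solving the 2×2 system: x ≈ -35.8, y ≈ 48.8 km.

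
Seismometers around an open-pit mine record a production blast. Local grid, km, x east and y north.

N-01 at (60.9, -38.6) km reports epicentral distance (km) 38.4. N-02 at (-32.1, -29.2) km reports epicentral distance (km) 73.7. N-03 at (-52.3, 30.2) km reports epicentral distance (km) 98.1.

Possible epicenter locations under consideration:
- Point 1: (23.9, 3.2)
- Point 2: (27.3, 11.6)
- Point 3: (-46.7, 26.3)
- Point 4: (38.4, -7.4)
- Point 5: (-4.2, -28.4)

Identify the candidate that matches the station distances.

Point 4

For each candidate, compare |candidate − station| to the reported distance:
Point 1: residuals N-01 17.4, N-02 9.0, N-03 17.3 → max 17.4 km
Point 2: residuals N-01 22.0, N-02 1.6, N-03 16.4 → max 22.0 km
Point 3: residuals N-01 87.3, N-02 16.3, N-03 91.3 → max 91.3 km
Point 4: residuals N-01 0.1, N-02 0.1, N-03 0.1 → max 0.1 km
Point 5: residuals N-01 27.5, N-02 45.8, N-03 22.3 → max 45.8 km
Only Point 4 has all residuals ≈ 0.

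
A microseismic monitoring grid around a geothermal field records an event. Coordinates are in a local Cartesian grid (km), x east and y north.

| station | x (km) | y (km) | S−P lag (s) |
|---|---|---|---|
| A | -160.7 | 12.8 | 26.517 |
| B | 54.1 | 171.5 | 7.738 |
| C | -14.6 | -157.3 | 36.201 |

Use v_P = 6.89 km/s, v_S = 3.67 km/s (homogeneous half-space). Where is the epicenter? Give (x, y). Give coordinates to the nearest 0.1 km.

x ≈ 14.4 km, y ≈ 125.5 km

Distance from S−P lag: d = Δt · v_P v_S / (v_P − v_S) = Δt · (6.89·3.67)/(6.89−3.67) ≈ 7.8529·Δt.
So d_A = 208.24, d_B = 60.77, d_C = 284.28 km.
Circle about each station: (x + 160.7)² + (y − 12.8)² = 208.24²; (x − 54.1)² + (y − 171.5)² = 60.77²; (x + 14.6)² + (y + 157.3)² = 284.28².
Subtracting the A equation from the B and C equations removes the quadratic terms:
429.6 x + 317.4 y = 46021.63
292.2 x − 340.2 y = -38483.10
Solving the 2×2 system: x ≈ 14.4, y ≈ 125.5 km.
Check against A (with the unrounded x, y): √((x + 160.7)²+(y − 12.8)²) = 208.24 ≈ 208.24 km. ✓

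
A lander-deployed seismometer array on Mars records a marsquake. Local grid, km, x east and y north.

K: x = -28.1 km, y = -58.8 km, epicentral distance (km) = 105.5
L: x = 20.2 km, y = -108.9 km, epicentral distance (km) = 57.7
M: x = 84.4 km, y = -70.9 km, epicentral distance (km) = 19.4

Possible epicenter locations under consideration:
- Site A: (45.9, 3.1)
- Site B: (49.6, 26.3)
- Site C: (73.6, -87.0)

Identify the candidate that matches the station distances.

Site C

For each candidate, compare |candidate − station| to the reported distance:
Site A: residuals K 9.0, L 57.2, M 64.0 → max 64.0 km
Site B: residuals K 9.7, L 80.7, M 83.8 → max 83.8 km
Site C: residuals K 0.0, L 0.0, M 0.0 → max 0.0 km
Only Site C has all residuals ≈ 0.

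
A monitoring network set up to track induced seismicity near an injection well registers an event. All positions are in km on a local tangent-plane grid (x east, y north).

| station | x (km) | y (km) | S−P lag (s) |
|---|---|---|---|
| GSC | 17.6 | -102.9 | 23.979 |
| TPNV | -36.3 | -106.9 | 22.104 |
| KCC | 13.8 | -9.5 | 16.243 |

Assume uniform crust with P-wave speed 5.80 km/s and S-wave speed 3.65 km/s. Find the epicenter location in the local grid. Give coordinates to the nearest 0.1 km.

x ≈ -102.3 km, y ≈ 100.5 km

Distance from S−P lag: d = Δt · v_P v_S / (v_P − v_S) = Δt · (5.80·3.65)/(5.80−3.65) ≈ 9.8465·Δt.
So d_GSC = 236.11, d_TPNV = 217.65, d_KCC = 159.94 km.
Circle about each station: (x − 17.6)² + (y + 102.9)² = 236.11²; (x + 36.3)² + (y + 106.9)² = 217.65²; (x − 13.8)² + (y + 9.5)² = 159.94².
Subtracting pairs of circle equations eliminates x²+y² and gives linear equations (the radical axes):
-107.8 x − 8.0 y = 10223.54
-7.6 x + 186.8 y = 19549.65
Solving the 2×2 system: x ≈ -102.3, y ≈ 100.5 km.
Check against GSC (with the unrounded x, y): √((x − 17.6)²+(y + 102.9)²) = 236.10 ≈ 236.11 km. ✓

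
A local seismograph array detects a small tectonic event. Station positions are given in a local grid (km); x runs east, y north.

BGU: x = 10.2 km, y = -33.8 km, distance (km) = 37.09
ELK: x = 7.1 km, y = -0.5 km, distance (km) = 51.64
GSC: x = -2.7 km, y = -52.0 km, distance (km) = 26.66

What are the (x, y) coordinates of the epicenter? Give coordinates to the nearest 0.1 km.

x ≈ -26.4 km, y ≈ -39.8 km

Circle about each station: (x − 10.2)² + (y + 33.8)² = 37.09²; (x − 7.1)² + (y + 0.5)² = 51.64²; (x + 2.7)² + (y + 52.0)² = 26.66².
Subtracting pairs of circle equations eliminates x²+y² and gives linear equations (the radical axes):
-6.2 x + 66.6 y = -2486.84
-25.8 x − 36.4 y = 2129.72
Solving the 2×2 system: x ≈ -26.4, y ≈ -39.8 km.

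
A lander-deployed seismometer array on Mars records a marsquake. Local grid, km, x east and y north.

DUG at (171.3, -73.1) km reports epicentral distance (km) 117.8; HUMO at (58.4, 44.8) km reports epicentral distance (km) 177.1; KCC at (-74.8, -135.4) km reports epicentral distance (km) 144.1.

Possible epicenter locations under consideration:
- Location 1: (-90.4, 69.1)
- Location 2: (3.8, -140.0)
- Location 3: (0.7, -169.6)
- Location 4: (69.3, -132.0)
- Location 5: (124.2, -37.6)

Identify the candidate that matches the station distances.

For each candidate, compare |candidate − station| to the reported distance:
Location 1: residuals DUG 180.0, HUMO 26.3, KCC 61.0 → max 180.0 km
Location 2: residuals DUG 62.6, HUMO 15.6, KCC 65.4 → max 65.4 km
Location 3: residuals DUG 78.2, HUMO 44.9, KCC 61.2 → max 78.2 km
Location 4: residuals DUG 0.0, HUMO 0.0, KCC 0.0 → max 0.0 km
Location 5: residuals DUG 58.8, HUMO 71.7, KCC 77.6 → max 77.6 km
Only Location 4 has all residuals ≈ 0.

Location 4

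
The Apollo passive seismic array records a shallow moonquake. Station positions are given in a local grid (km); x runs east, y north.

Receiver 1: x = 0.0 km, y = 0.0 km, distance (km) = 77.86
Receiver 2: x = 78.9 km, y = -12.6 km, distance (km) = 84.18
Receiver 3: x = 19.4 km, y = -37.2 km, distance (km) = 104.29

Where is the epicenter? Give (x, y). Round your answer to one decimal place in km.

Circle about each station: x² + y² = 77.86²; (x − 78.9)² + (y + 12.6)² = 84.18²; (x − 19.4)² + (y + 37.2)² = 104.29².
Subtracting pairs of circle equations eliminates x²+y² and gives linear equations (the radical axes):
157.8 x − 25.2 y = 5359.88
38.8 x − 74.4 y = -3054.02
Solving the 2×2 system: x ≈ 44.2, y ≈ 64.1 km.

(44.2, 64.1)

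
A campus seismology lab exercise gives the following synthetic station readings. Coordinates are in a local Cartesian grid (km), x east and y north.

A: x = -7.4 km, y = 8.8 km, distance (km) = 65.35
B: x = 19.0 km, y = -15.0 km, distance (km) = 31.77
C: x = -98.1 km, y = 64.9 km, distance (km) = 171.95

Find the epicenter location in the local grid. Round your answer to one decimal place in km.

49.8 km east, -22.8 km north

Circle about each station: (x + 7.4)² + (y − 8.8)² = 65.35²; (x − 19.0)² + (y + 15.0)² = 31.77²; (x + 98.1)² + (y − 64.9)² = 171.95².
Subtracting pairs of circle equations eliminates x²+y² and gives linear equations (the radical axes):
52.8 x − 47.6 y = 3715.09
-181.4 x + 112.2 y = -11592.76
Solving the 2×2 system: x ≈ 49.8, y ≈ -22.8 km.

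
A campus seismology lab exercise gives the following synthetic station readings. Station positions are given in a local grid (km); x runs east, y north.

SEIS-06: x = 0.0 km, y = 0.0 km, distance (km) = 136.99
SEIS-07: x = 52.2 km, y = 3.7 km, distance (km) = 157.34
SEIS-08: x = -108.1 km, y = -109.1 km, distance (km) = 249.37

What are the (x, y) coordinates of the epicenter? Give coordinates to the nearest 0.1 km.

Circle about each station: x² + y² = 136.99²; (x − 52.2)² + (y − 3.7)² = 157.34²; (x + 108.1)² + (y + 109.1)² = 249.37².
Subtracting pairs of circle equations eliminates x²+y² and gives linear equations (the radical axes):
104.4 x + 7.4 y = -3251.09
-216.2 x − 218.2 y = -19830.72
Solving the 2×2 system: x ≈ -40.4, y ≈ 130.9 km.

-40.4 km east, 130.9 km north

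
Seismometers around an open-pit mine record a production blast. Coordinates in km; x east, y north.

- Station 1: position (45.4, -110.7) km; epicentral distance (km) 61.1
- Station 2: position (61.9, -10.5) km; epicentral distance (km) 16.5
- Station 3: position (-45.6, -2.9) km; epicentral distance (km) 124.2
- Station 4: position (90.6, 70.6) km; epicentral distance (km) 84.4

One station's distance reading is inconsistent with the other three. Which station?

Solve using three stations at a time. Using Station 2, Station 3, Station 4 (subtract circle equations pairwise → linear system) gives (x, y) ≈ (78.2, -12.9).
Distances from that point to each station vs reported:
  Station 1: calculated 103.2 vs reported 61.1 → residual 42.1 km
  Station 2: calculated 16.5 vs reported 16.5 → residual 0.0 km
  Station 3: calculated 124.2 vs reported 124.2 → residual 0.0 km
  Station 4: calculated 84.4 vs reported 84.4 → residual 0.0 km
Station 2, Station 3, Station 4 are mutually consistent (residuals ≈ 0); Station 1 is off by 42.1 km.

Station 1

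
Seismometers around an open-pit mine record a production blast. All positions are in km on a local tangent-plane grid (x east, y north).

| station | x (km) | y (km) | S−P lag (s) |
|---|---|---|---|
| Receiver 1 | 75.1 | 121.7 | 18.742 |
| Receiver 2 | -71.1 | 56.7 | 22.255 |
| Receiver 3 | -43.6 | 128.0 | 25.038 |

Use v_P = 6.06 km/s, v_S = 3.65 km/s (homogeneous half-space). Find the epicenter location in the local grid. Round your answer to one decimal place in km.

Distance from S−P lag: d = Δt · v_P v_S / (v_P − v_S) = Δt · (6.06·3.65)/(6.06−3.65) ≈ 9.1780·Δt.
So d_Receiver 1 = 172.01, d_Receiver 2 = 204.26, d_Receiver 3 = 229.80 km.
Circle about each station: (x − 75.1)² + (y − 121.7)² = 172.01²; (x + 71.1)² + (y − 56.7)² = 204.26²; (x + 43.6)² + (y − 128.0)² = 229.80².
Subtracting pairs of circle equations eliminates x²+y² and gives linear equations (the radical axes):
-292.4 x − 130.0 y = -24315.51
-237.4 x + 12.6 y = -25386.54
Solving the 2×2 system: x ≈ 104.4, y ≈ -47.8 km.

104.4 km east, -47.8 km north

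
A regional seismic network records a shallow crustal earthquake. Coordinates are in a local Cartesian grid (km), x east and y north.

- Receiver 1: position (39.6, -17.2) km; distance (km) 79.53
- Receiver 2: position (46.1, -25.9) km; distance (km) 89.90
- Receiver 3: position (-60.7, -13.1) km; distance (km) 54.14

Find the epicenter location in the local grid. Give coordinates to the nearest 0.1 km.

Circle about each station: (x − 39.6)² + (y + 17.2)² = 79.53²; (x − 46.1)² + (y + 25.9)² = 89.90²; (x + 60.7)² + (y + 13.1)² = 54.14².
Subtracting the Receiver 1 equation from the Receiver 2 and Receiver 3 equations removes the quadratic terms:
13.0 x − 17.4 y = -824.97
-200.6 x + 8.2 y = 5385.98
Solving the 2×2 system: x ≈ -25.7, y ≈ 28.2 km.

-25.7 km east, 28.2 km north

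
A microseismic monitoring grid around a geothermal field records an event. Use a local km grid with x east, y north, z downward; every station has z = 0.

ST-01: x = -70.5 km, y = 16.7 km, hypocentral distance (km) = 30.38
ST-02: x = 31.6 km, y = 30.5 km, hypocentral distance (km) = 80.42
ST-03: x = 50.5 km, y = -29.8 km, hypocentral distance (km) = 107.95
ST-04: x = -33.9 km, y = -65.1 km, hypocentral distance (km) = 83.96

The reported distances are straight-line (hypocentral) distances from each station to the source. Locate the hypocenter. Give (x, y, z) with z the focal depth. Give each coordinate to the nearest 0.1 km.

(-45.6, 16.2, 17.4)

Each station gives a sphere (x−x_i)² + (y−y_i)² + z² = d_i² (stations at z=0).
Subtracting the ST-01 sphere from ST-02 and ST-03: z² cancels, leaving linear equations in x and y:
204.2 x + 27.6 y = -8864.76
242.0 x − 93.0 y = -12541.11
Solving: x ≈ -45.601, y ≈ 16.191 km (keep extra digits for the depth step; rounded: -45.6, 16.2).
Then from the ST-01 sphere: z² = 30.38² − (x + 70.5)² − (y − 16.7)² with x = -45.601, y = 16.191, so z ≈ 17.399 ≈ 17.4 km.
Check against ST-04 (with the unrounded solution): distance 83.95 ≈ 83.96 km. ✓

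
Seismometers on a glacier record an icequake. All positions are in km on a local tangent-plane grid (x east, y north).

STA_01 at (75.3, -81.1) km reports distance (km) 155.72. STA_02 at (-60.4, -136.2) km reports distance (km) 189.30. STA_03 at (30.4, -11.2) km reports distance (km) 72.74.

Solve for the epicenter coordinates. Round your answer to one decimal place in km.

Circle about each station: (x − 75.3)² + (y + 81.1)² = 155.72²; (x + 60.4)² + (y + 136.2)² = 189.30²; (x − 30.4)² + (y + 11.2)² = 72.74².
Subtracting the STA_01 equation from the STA_02 and STA_03 equations removes the quadratic terms:
-271.4 x − 110.2 y = -1634.47
-89.8 x + 139.8 y = 7759.91
Solving the 2×2 system: x ≈ -13.1, y ≈ 47.1 km.
Check against STA_01 (with the unrounded x, y): √((x − 75.3)²+(y + 81.1)²) = 155.72 ≈ 155.72 km. ✓

-13.1 km east, 47.1 km north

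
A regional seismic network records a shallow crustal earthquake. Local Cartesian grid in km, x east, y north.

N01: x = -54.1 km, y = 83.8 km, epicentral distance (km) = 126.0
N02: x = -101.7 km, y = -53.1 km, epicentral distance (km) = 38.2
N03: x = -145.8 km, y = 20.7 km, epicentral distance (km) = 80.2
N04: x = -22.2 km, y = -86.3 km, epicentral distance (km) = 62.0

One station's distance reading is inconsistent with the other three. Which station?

N03

Solve using three stations at a time. Using N01, N02, N04 (subtract circle equations pairwise → linear system) gives (x, y) ≈ (-65.3, -41.7).
Distances from that point to each station vs reported:
  N01: calculated 126.0 vs reported 126.0 → residual 0.0 km
  N02: calculated 38.2 vs reported 38.2 → residual 0.0 km
  N03: calculated 101.9 vs reported 80.2 → residual 21.7 km
  N04: calculated 62.0 vs reported 62.0 → residual 0.0 km
N01, N02, N04 are mutually consistent (residuals ≈ 0); N03 is off by 21.7 km.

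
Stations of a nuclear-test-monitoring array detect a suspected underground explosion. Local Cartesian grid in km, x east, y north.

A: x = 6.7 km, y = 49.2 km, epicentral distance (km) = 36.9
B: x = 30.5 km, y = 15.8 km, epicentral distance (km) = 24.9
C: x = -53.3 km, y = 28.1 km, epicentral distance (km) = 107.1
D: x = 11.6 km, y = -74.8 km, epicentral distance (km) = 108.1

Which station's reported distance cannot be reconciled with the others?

Solve using three stations at a time. Using B, C, D (subtract circle equations pairwise → linear system) gives (x, y) ≈ (53.8, 24.7).
Distances from that point to each station vs reported:
  A: calculated 53.0 vs reported 36.9 → residual 16.1 km
  B: calculated 24.9 vs reported 24.9 → residual 0.0 km
  C: calculated 107.1 vs reported 107.1 → residual 0.0 km
  D: calculated 108.1 vs reported 108.1 → residual 0.0 km
B, C, D are mutually consistent (residuals ≈ 0); A is off by 16.1 km.

A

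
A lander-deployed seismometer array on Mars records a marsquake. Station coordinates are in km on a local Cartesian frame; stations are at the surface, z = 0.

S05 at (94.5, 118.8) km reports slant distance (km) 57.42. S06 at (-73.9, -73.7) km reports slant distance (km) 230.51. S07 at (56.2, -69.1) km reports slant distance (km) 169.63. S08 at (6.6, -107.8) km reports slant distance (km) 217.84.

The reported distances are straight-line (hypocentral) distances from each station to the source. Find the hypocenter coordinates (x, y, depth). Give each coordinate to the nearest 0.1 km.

x ≈ 79.0 km, y ≈ 91.9 km, depth ≈ 48.3 km

Each station gives a sphere (x−x_i)² + (y−y_i)² + z² = d_i² (stations at z=0).
Subtracting the S05 sphere from S06 and S07: z² cancels, leaving linear equations in x and y:
-336.8 x − 385.0 y = -61988.59
-76.6 x − 375.8 y = -40587.72
Solving: x ≈ 78.998, y ≈ 91.901 km (keep extra digits for the depth step; rounded: 79.0, 91.9).
Then from the S05 sphere: z² = 57.42² − (x − 94.5)² − (y − 118.8)² with x = 78.998, y = 91.901, so z ≈ 48.303 ≈ 48.3 km.
Check against S08 (with the unrounded solution): distance 217.84 ≈ 217.84 km. ✓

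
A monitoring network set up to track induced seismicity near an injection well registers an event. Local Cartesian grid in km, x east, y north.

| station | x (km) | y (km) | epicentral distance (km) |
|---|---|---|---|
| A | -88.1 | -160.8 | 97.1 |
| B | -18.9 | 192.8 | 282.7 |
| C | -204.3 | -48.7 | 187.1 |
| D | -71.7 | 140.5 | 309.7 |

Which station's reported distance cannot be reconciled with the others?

D

Solve using three stations at a time. Using A, B, C (subtract circle equations pairwise → linear system) gives (x, y) ≈ (-21.8, -89.9).
Distances from that point to each station vs reported:
  A: calculated 97.1 vs reported 97.1 → residual 0.0 km
  B: calculated 282.7 vs reported 282.7 → residual 0.0 km
  C: calculated 187.1 vs reported 187.1 → residual 0.0 km
  D: calculated 235.7 vs reported 309.7 → residual 74.0 km
A, B, C are mutually consistent (residuals ≈ 0); D is off by 74.0 km.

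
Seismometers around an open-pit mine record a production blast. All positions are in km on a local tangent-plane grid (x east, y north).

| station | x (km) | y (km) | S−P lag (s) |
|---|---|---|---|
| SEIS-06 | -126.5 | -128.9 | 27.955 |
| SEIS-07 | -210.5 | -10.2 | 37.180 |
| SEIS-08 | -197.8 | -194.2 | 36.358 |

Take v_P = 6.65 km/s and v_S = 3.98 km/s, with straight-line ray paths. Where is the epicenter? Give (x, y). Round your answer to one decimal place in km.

Distance from S−P lag: d = Δt · v_P v_S / (v_P − v_S) = Δt · (6.65·3.98)/(6.65−3.98) ≈ 9.9127·Δt.
So d_SEIS-06 = 277.11, d_SEIS-07 = 368.56, d_SEIS-08 = 360.41 km.
Circle about each station: (x + 126.5)² + (y + 128.9)² = 277.11²; (x + 210.5)² + (y + 10.2)² = 368.56²; (x + 197.8)² + (y + 194.2)² = 360.41².
Subtracting pairs of circle equations eliminates x²+y² and gives linear equations (the radical axes):
-168.0 x + 237.4 y = -47249.69
-142.6 x − 130.6 y = -8884.40
Solving the 2×2 system: x ≈ 148.4, y ≈ -94.0 km.
Check against SEIS-06 (with the unrounded x, y): √((x + 126.5)²+(y + 128.9)²) = 277.11 ≈ 277.11 km. ✓

x ≈ 148.4 km, y ≈ -94.0 km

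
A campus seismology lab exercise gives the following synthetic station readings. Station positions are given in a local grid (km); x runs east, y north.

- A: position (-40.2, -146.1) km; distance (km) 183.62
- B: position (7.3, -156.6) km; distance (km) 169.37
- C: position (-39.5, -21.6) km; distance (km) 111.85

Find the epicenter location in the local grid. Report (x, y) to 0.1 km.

70.1 km east, 0.7 km north

Circle about each station: (x + 40.2)² + (y + 146.1)² = 183.62²; (x − 7.3)² + (y + 156.6)² = 169.37²; (x + 39.5)² + (y + 21.6)² = 111.85².
Subtracting the A equation from the B and C equations removes the quadratic terms:
95.0 x − 21.0 y = 6645.71
1.4 x + 249.0 y = 271.44
Solving the 2×2 system: x ≈ 70.1, y ≈ 0.7 km.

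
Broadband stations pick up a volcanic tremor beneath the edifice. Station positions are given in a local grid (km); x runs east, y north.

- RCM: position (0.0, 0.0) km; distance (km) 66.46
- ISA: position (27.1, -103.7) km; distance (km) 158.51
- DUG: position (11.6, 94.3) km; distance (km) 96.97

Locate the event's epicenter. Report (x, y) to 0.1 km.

Circle about each station: x² + y² = 66.46²; (x − 27.1)² + (y + 103.7)² = 158.51²; (x − 11.6)² + (y − 94.3)² = 96.97².
Subtracting the RCM equation from the ISA and DUG equations removes the quadratic terms:
54.2 x − 207.4 y = -9220.39
23.2 x + 188.6 y = 4040.80
Solving the 2×2 system: x ≈ -59.9, y ≈ 28.8 km.

-59.9 km east, 28.8 km north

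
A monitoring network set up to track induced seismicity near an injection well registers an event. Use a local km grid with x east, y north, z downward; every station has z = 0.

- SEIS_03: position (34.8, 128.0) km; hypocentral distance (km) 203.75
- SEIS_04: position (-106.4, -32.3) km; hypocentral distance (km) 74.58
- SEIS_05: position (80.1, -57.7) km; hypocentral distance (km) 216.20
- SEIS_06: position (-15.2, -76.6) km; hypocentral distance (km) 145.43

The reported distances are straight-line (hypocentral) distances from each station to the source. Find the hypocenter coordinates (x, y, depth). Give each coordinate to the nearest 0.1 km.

Each station gives a sphere (x−x_i)² + (y−y_i)² + z² = d_i² (stations at z=0).
Subtracting the SEIS_03 sphere from SEIS_04 and SEIS_05: z² cancels, leaving linear equations in x and y:
-282.4 x − 320.6 y = 30721.10
90.6 x − 371.4 y = -13078.12
Solving: x ≈ -116.499, y ≈ 6.794 km (keep extra digits for the depth step; rounded: -116.5, 6.8).
Then from the SEIS_03 sphere: z² = 203.75² − (x − 34.8)² − (y − 128.0)² with x = -116.499, y = 6.794, so z ≈ 62.704 ≈ 62.7 km.

(-116.5, 6.8, 62.7)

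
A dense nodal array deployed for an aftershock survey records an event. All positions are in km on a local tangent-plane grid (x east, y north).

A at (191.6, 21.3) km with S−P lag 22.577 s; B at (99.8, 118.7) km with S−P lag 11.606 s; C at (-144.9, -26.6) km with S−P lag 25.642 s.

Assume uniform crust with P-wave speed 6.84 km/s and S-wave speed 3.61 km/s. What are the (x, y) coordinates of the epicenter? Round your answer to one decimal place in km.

x ≈ 25.9 km, y ≈ 69.6 km

Distance from S−P lag: d = Δt · v_P v_S / (v_P − v_S) = Δt · (6.84·3.61)/(6.84−3.61) ≈ 7.6447·Δt.
So d_A = 172.59, d_B = 88.72, d_C = 196.03 km.
Circle about each station: (x − 191.6)² + (y − 21.3)² = 172.59²; (x − 99.8)² + (y − 118.7)² = 88.72²; (x + 144.9)² + (y + 26.6)² = 196.03².
Subtracting pairs of circle equations eliminates x²+y² and gives linear equations (the radical axes):
-183.6 x + 194.8 y = 8801.55
-673.0 x − 95.8 y = -24101.13
Solving the 2×2 system: x ≈ 25.9, y ≈ 69.6 km.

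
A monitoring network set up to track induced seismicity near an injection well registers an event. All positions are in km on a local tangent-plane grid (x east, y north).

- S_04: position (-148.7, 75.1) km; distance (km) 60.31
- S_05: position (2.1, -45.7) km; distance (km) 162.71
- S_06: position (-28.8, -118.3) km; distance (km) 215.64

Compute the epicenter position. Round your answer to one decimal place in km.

Circle about each station: (x + 148.7)² + (y − 75.1)² = 60.31²; (x − 2.1)² + (y + 45.7)² = 162.71²; (x + 28.8)² + (y + 118.3)² = 215.64².
Subtracting pairs of circle equations eliminates x²+y² and gives linear equations (the radical axes):
301.6 x − 241.6 y = -48496.05
239.8 x − 386.8 y = -55790.68
Solving the 2×2 system: x ≈ -89.9, y ≈ 88.5 km.

(-89.9, 88.5)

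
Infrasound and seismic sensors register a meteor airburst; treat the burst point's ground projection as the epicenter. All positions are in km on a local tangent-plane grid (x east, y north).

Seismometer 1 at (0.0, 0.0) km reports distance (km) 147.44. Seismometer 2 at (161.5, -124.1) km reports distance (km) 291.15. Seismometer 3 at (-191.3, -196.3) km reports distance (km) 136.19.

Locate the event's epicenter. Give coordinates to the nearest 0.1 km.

Circle about each station: x² + y² = 147.44²; (x − 161.5)² + (y + 124.1)² = 291.15²; (x + 191.3)² + (y + 196.3)² = 136.19².
Subtracting the Seismometer 1 equation from the Seismometer 2 and Seismometer 3 equations removes the quadratic terms:
323.0 x − 248.2 y = -21546.71
-382.6 x − 392.6 y = 78320.22
Solving the 2×2 system: x ≈ -125.8, y ≈ -76.9 km.

x ≈ -125.8 km, y ≈ -76.9 km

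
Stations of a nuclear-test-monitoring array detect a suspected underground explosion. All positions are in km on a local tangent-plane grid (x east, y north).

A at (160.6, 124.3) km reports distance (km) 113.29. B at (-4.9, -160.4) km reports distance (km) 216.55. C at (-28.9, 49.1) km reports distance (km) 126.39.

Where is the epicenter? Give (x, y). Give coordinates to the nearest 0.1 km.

Circle about each station: (x − 160.6)² + (y − 124.3)² = 113.29²; (x + 4.9)² + (y + 160.4)² = 216.55²; (x + 28.9)² + (y − 49.1)² = 126.39².
Subtracting pairs of circle equations eliminates x²+y² and gives linear equations (the radical axes):
-331.0 x − 569.4 y = -49549.96
-379.0 x − 150.4 y = -41136.64
Solving the 2×2 system: x ≈ 96.2, y ≈ 31.1 km.

x ≈ 96.2 km, y ≈ 31.1 km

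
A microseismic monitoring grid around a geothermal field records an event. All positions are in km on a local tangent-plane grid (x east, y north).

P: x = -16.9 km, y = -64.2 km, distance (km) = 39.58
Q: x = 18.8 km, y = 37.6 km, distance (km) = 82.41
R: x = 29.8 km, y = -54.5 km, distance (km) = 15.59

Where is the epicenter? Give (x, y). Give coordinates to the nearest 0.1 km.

Circle about each station: (x + 16.9)² + (y + 64.2)² = 39.58²; (x − 18.8)² + (y − 37.6)² = 82.41²; (x − 29.8)² + (y + 54.5)² = 15.59².
Subtracting the P equation from the Q and R equations removes the quadratic terms:
71.4 x + 203.6 y = -7864.88
93.4 x + 19.4 y = 774.57
Solving the 2×2 system: x ≈ 17.6, y ≈ -44.8 km.

x ≈ 17.6 km, y ≈ -44.8 km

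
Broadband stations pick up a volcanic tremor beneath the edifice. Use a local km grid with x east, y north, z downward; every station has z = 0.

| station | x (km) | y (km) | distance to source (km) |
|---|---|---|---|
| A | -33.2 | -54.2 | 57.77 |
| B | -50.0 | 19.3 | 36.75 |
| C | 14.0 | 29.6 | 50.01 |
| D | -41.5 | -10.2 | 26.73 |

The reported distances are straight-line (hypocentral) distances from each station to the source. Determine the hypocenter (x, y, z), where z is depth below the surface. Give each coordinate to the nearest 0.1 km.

Each station gives a sphere (x−x_i)² + (y−y_i)² + z² = d_i² (stations at z=0).
Subtracting the A sphere from B and C: z² cancels, leaving linear equations in x and y:
-33.6 x + 147.0 y = 819.42
94.4 x + 167.6 y = -2131.35
Solving: x ≈ -23.100, y ≈ 0.294 km (keep extra digits for the depth step; rounded: -23.1, 0.3).
Then from the A sphere: z² = 57.77² − (x + 33.2)² − (y + 54.2)² with x = -23.100, y = 0.294, so z ≈ 16.302 ≈ 16.3 km.
Check against D (with the unrounded solution): distance 26.73 ≈ 26.73 km. ✓

(-23.1, 0.3, 16.3)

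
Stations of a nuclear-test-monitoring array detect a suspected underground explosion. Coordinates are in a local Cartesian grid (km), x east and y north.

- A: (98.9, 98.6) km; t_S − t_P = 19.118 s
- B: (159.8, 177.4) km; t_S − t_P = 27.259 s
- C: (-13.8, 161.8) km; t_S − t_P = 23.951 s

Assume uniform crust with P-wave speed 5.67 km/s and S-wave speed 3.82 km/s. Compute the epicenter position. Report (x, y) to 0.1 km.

Distance from S−P lag: d = Δt · v_P v_S / (v_P − v_S) = Δt · (5.67·3.82)/(5.67−3.82) ≈ 11.7078·Δt.
So d_A = 223.83, d_B = 319.14, d_C = 280.41 km.
Circle about each station: (x − 98.9)² + (y − 98.6)² = 223.83²; (x − 159.8)² + (y − 177.4)² = 319.14²; (x + 13.8)² + (y − 161.8)² = 280.41².
Subtracting the A equation from the B and C equations removes the quadratic terms:
121.8 x + 157.6 y = -14246.84
-225.4 x + 126.4 y = -21663.39
Solving the 2×2 system: x ≈ 31.7, y ≈ -114.9 km.

31.7 km east, -114.9 km north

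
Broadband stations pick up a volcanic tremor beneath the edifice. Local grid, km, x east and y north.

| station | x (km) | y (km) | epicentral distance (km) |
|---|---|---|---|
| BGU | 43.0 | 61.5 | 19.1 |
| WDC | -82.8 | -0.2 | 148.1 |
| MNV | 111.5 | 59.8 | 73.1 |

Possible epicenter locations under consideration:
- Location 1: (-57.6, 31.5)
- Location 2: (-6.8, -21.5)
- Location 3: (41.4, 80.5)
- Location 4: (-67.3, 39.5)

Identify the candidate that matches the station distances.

Location 3

For each candidate, compare |candidate − station| to the reported distance:
Location 1: residuals BGU 85.9, WDC 107.6, MNV 98.4 → max 107.6 km
Location 2: residuals BGU 77.7, WDC 69.2, MNV 70.4 → max 77.7 km
Location 3: residuals BGU 0.0, WDC 0.0, MNV 0.0 → max 0.0 km
Location 4: residuals BGU 93.4, WDC 105.5, MNV 106.8 → max 106.8 km
Only Location 3 has all residuals ≈ 0.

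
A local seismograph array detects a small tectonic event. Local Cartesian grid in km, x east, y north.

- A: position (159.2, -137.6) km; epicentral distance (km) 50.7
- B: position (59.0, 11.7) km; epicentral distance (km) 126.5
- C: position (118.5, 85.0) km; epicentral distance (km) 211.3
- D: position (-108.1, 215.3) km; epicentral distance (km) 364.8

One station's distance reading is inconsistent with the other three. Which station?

A

Solve using three stations at a time. Using B, C, D (subtract circle equations pairwise → linear system) gives (x, y) ≈ (48.3, -114.2).
Distances from that point to each station vs reported:
  A: calculated 113.3 vs reported 50.7 → residual 62.6 km
  B: calculated 126.4 vs reported 126.5 → residual 0.1 km
  C: calculated 211.2 vs reported 211.3 → residual 0.1 km
  D: calculated 364.8 vs reported 364.8 → residual 0.0 km
B, C, D are mutually consistent (residuals ≈ 0); A is off by 62.6 km.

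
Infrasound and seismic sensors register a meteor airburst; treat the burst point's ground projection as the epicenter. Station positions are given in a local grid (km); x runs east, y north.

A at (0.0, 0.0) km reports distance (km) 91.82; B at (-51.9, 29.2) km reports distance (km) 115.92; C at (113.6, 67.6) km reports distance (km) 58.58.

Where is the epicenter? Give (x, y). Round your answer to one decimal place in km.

Circle about each station: x² + y² = 91.82²; (x + 51.9)² + (y − 29.2)² = 115.92²; (x − 113.6)² + (y − 67.6)² = 58.58².
Subtracting the A equation from the B and C equations removes the quadratic terms:
-103.8 x + 58.4 y = -1460.28
227.2 x + 135.2 y = 22474.02
Solving the 2×2 system: x ≈ 55.3, y ≈ 73.3 km.

x ≈ 55.3 km, y ≈ 73.3 km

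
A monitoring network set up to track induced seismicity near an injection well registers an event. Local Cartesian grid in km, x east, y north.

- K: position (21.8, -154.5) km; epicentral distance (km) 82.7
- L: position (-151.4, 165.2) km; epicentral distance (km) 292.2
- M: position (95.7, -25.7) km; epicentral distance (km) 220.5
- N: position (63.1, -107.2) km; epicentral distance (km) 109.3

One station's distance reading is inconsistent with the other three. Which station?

M

Solve using three stations at a time. Using K, L, N (subtract circle equations pairwise → linear system) gives (x, y) ≈ (-46.2, -107.4).
Distances from that point to each station vs reported:
  K: calculated 82.7 vs reported 82.7 → residual 0.0 km
  L: calculated 292.2 vs reported 292.2 → residual 0.0 km
  M: calculated 163.8 vs reported 220.5 → residual 56.7 km
  N: calculated 109.3 vs reported 109.3 → residual 0.0 km
K, L, N are mutually consistent (residuals ≈ 0); M is off by 56.7 km.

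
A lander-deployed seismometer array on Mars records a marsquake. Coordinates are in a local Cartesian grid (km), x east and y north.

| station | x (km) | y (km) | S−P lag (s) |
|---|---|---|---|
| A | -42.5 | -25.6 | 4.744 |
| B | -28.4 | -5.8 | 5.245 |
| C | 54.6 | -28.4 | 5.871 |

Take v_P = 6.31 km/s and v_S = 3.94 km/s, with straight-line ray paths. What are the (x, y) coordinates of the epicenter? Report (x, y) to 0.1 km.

(-1.5, -53.8)

Distance from S−P lag: d = Δt · v_P v_S / (v_P − v_S) = Δt · (6.31·3.94)/(6.31−3.94) ≈ 10.4900·Δt.
So d_A = 49.76, d_B = 55.02, d_C = 61.59 km.
Circle about each station: (x + 42.5)² + (y + 25.6)² = 49.76²; (x + 28.4)² + (y + 5.8)² = 55.02²; (x − 54.6)² + (y + 28.4)² = 61.59².
Subtracting pairs of circle equations eliminates x²+y² and gives linear equations (the radical axes):
28.2 x + 39.6 y = -2172.55
194.2 x − 5.6 y = 8.84
Solving the 2×2 system: x ≈ -1.5, y ≈ -53.8 km.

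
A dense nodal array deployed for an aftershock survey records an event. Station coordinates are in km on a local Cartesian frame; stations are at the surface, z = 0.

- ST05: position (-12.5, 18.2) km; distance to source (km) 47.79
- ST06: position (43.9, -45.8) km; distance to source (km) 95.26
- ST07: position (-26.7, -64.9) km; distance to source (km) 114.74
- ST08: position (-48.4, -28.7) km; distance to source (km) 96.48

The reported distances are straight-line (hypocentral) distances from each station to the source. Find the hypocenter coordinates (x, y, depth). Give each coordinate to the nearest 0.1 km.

(12.7, 36.6, 36.2)

Each station gives a sphere (x−x_i)² + (y−y_i)² + z² = d_i² (stations at z=0).
Subtracting the ST05 sphere from ST06 and ST07: z² cancels, leaving linear equations in x and y:
112.8 x − 128.0 y = -3253.22
-28.4 x − 166.2 y = -6443.97
Solving: x ≈ 12.695, y ≈ 36.603 km (keep extra digits for the depth step; rounded: 12.7, 36.6).
Then from the ST05 sphere: z² = 47.79² − (x + 12.5)² − (y − 18.2)² with x = 12.695, y = 36.603, so z ≈ 36.200 ≈ 36.2 km.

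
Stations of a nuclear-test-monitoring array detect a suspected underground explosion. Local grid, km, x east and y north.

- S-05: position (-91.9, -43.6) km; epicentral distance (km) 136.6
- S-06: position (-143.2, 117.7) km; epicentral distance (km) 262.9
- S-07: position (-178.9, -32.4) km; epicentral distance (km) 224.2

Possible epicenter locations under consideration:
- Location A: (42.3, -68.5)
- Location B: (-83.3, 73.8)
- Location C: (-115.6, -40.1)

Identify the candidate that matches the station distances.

Location A

For each candidate, compare |candidate − station| to the reported distance:
Location A: residuals S-05 0.1, S-06 0.1, S-07 0.1 → max 0.1 km
Location B: residuals S-05 18.9, S-06 188.6, S-07 81.3 → max 188.6 km
Location C: residuals S-05 112.6, S-06 102.7, S-07 160.4 → max 160.4 km
Only Location A has all residuals ≈ 0.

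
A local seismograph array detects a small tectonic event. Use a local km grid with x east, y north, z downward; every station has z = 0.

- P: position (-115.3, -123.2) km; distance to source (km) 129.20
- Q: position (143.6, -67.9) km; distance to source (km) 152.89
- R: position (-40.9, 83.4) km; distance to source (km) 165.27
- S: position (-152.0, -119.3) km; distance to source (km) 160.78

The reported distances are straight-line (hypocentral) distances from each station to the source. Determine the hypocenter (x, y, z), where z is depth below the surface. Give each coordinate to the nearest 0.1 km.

(-3.7, -72.4, 40.7)

Each station gives a sphere (x−x_i)² + (y−y_i)² + z² = d_i² (stations at z=0).
Subtracting the P sphere from Q and R: z² cancels, leaving linear equations in x and y:
517.8 x + 110.6 y = -9923.67
148.8 x + 413.2 y = -30465.49
Solving: x ≈ -3.701, y ≈ -72.398 km (keep extra digits for the depth step; rounded: -3.7, -72.4).
Then from the P sphere: z² = 129.20² − (x + 115.3)² − (y + 123.2)² with x = -3.701, y = -72.398, so z ≈ 40.712 ≈ 40.7 km.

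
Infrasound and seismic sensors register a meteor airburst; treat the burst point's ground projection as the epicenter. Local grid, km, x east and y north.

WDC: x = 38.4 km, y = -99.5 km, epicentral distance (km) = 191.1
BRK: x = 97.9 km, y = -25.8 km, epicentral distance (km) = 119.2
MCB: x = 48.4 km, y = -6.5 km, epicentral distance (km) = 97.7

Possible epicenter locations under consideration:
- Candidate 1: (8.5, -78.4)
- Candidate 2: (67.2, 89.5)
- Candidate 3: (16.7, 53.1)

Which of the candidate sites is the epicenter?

Candidate 2

For each candidate, compare |candidate − station| to the reported distance:
Candidate 1: residuals WDC 154.5, BRK 15.5, MCB 15.5 → max 154.5 km
Candidate 2: residuals WDC 0.1, BRK 0.1, MCB 0.1 → max 0.1 km
Candidate 3: residuals WDC 37.0, BRK 6.0, MCB 30.2 → max 37.0 km
Only Candidate 2 has all residuals ≈ 0.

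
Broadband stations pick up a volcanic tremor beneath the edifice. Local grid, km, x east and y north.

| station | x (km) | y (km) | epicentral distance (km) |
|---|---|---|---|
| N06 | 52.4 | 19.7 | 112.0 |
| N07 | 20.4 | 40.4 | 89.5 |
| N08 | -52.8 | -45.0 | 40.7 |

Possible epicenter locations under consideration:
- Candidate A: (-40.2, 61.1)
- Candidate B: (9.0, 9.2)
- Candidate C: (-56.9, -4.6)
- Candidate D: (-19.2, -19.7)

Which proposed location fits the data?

Candidate C

For each candidate, compare |candidate − station| to the reported distance:
Candidate A: residuals N06 10.6, N07 25.5, N08 66.1 → max 66.1 km
Candidate B: residuals N06 67.3, N07 56.3, N08 41.5 → max 67.3 km
Candidate C: residuals N06 0.0, N07 0.1, N08 0.1 → max 0.1 km
Candidate D: residuals N06 30.3, N07 17.5, N08 1.4 → max 30.3 km
Only Candidate C has all residuals ≈ 0.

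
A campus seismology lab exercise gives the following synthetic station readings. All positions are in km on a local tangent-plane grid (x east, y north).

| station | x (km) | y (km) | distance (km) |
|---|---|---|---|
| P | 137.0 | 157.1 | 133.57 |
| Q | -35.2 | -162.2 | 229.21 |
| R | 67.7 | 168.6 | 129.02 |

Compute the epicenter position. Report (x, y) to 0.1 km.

Circle about each station: (x − 137.0)² + (y − 157.1)² = 133.57²; (x + 35.2)² + (y + 162.2)² = 229.21²; (x − 67.7)² + (y − 168.6)² = 129.02².
Subtracting the P equation from the Q and R equations removes the quadratic terms:
-344.4 x − 638.6 y = -50597.81
-138.6 x + 23.0 y = -9245.38
Solving the 2×2 system: x ≈ 73.3, y ≈ 39.7 km.

x ≈ 73.3 km, y ≈ 39.7 km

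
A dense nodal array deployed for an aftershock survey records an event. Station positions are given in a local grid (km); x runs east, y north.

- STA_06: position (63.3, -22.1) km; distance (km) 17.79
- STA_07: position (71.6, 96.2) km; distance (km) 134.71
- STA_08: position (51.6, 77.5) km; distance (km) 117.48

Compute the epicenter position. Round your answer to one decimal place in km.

Circle about each station: (x − 63.3)² + (y + 22.1)² = 17.79²; (x − 71.6)² + (y − 96.2)² = 134.71²; (x − 51.6)² + (y − 77.5)² = 117.48².
Subtracting the STA_06 equation from the STA_07 and STA_08 equations removes the quadratic terms:
16.6 x + 236.6 y = -7944.60
-23.4 x + 199.2 y = -9311.56
Solving the 2×2 system: x ≈ 70.2, y ≈ -38.5 km.

(70.2, -38.5)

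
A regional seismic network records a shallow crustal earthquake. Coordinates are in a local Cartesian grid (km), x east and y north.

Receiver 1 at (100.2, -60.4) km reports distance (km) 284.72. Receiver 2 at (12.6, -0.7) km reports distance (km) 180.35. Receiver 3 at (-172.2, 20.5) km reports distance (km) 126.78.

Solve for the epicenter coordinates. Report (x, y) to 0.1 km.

-110.4 km east, 131.2 km north

Circle about each station: (x − 100.2)² + (y + 60.4)² = 284.72²; (x − 12.6)² + (y + 0.7)² = 180.35²; (x + 172.2)² + (y − 20.5)² = 126.78².
Subtracting the Receiver 1 equation from the Receiver 2 and Receiver 3 equations removes the quadratic terms:
-175.2 x + 119.4 y = 35010.41
-544.8 x + 161.8 y = 81377.20
Solving the 2×2 system: x ≈ -110.4, y ≈ 131.2 km.
Check against Receiver 1 (with the unrounded x, y): √((x − 100.2)²+(y + 60.4)²) = 284.73 ≈ 284.72 km. ✓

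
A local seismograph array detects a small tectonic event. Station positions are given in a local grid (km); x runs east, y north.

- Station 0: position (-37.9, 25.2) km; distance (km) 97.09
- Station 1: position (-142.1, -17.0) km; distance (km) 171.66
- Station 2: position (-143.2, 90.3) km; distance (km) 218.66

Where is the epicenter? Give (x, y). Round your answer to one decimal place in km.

Circle about each station: (x + 37.9)² + (y − 25.2)² = 97.09²; (x + 142.1)² + (y + 17.0)² = 171.66²; (x + 143.2)² + (y − 90.3)² = 218.66².
Subtracting pairs of circle equations eliminates x²+y² and gives linear equations (the radical axes):
-208.4 x − 84.4 y = -1630.73
-210.6 x + 130.2 y = -11796.85
Solving the 2×2 system: x ≈ 26.9, y ≈ -47.1 km.
Check against Station 0 (with the unrounded x, y): √((x + 37.9)²+(y − 25.2)²) = 97.09 ≈ 97.09 km. ✓

26.9 km east, -47.1 km north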